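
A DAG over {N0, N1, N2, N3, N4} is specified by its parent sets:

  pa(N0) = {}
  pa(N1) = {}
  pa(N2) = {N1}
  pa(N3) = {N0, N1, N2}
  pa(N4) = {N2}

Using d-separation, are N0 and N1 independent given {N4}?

Yes — N0 and N1 are d-separated given {N4}.

Enumerating the 2 paths from N0 to N1 and testing each for blocking by {N4}:
  1. N0 → N3 ← N2 ← N1 — N3:collider[blocks]; N2:chain[open] ⇒ blocked
  2. N0 → N3 ← N1 — N3:collider[blocks] ⇒ blocked
All paths are blocked; N0 ⊥ N1 | {N4} holds.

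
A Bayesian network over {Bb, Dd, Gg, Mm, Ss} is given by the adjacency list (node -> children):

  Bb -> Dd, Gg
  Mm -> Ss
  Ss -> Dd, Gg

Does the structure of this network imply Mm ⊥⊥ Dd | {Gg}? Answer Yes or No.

No — Mm and Dd are not d-separated given {Gg}.

Enumerating the 2 paths from Mm to Dd and testing each for blocking by {Gg}:
Path 1: Mm → Ss → Dd
  Ss is a chain and Ss is not conditioned on — no node blocks this path, so it is active.
Path 2: Mm → Ss → Gg ← Bb → Dd
  Ss is a chain and Ss is not conditioned on; Gg is a collider and Gg is conditioned on, which opens it; Bb is a fork and Bb is not conditioned on — no node blocks this path, so it is active.
Because an active path exists, Mm and Dd are not d-separated.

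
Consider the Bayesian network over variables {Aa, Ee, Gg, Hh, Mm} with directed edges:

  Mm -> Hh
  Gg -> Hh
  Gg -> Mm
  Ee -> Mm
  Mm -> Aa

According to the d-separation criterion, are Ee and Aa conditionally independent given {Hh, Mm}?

Yes

The only undirected path from Ee to Aa is:
  1. Ee → Mm → Aa — Mm:chain[blocks] ⇒ blocked
All paths are blocked; Ee ⊥ Aa | {Hh, Mm} holds.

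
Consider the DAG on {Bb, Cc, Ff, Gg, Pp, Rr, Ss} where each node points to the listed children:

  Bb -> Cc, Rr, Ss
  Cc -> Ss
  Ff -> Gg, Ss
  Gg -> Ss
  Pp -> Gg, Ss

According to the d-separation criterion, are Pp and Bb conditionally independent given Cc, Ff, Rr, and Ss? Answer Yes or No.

We examine all 6 paths between Pp and Bb:
  1. Pp → Ss ← Cc ← Bb — Ss:collider[open]; Cc:chain[blocks] ⇒ blocked
  2. Pp → Ss ← Bb — Ss:collider[open] ⇒ active
  3. Pp → Gg ← Ff → Ss ← Cc ← Bb — Gg:collider[open]; Ff:fork[blocks]; Ss:collider[open]; Cc:chain[blocks] ⇒ blocked
  4. Pp → Gg ← Ff → Ss ← Bb — Gg:collider[open]; Ff:fork[blocks]; Ss:collider[open] ⇒ blocked
  5. Pp → Gg → Ss ← Cc ← Bb — Gg:chain[open]; Ss:collider[open]; Cc:chain[blocks] ⇒ blocked
  6. Pp → Gg → Ss ← Bb — Gg:chain[open]; Ss:collider[open] ⇒ active
Since the path Pp → Ss ← Bb is active, Pp and Bb are not d-separated given {Cc, Ff, Rr, Ss}.

No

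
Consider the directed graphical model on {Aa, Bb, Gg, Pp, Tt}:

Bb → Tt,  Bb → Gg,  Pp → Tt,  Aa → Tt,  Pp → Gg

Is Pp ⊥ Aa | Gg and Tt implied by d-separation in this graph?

2 paths connect Pp and Aa; each must be blocked for d-separation to hold:
Path 1: Pp → Gg ← Bb → Tt ← Aa
  Gg is a collider and Gg is conditioned on, which opens it; Bb is a fork and Bb is not conditioned on; Tt is a collider and Tt is conditioned on, which opens it — no node blocks this path, so it is active.
Path 2: Pp → Tt ← Aa
  Tt is a collider and Tt is conditioned on, which opens it — no node blocks this path, so it is active.
Since the path Pp → Gg ← Bb → Tt ← Aa is active, Pp and Aa are not d-separated given {Gg, Tt}.

No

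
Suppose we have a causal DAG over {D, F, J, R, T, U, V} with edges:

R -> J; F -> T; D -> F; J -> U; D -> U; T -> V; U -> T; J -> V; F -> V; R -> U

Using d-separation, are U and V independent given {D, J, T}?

We examine all 6 paths between U and V:
  1. U ← J → V — J:fork[blocks] ⇒ blocked
  2. U ← R → J → V — R:fork[open]; J:chain[blocks] ⇒ blocked
  3. U → T ← F → V — T:collider[open]; F:fork[open] ⇒ active
  4. U → T → V — T:chain[blocks] ⇒ blocked
  5. U ← D → F → T → V — D:fork[blocks]; F:chain[open]; T:chain[blocks] ⇒ blocked
  6. U ← D → F → V — D:fork[blocks]; F:chain[open] ⇒ blocked
At least one path is unblocked, so d-separation fails.

No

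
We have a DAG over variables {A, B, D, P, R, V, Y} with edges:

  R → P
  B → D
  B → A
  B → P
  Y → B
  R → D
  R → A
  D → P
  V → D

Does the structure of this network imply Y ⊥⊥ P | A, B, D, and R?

Yes — Y and P are d-separated given {A, B, D, R}.

There are 5 undirected paths between Y and P; checking each against the conditioning set {A, B, D, R}:
Path 1: Y → B → P
  B is a chain here and B is conditioned on, so the path is blocked at B.
Path 2: Y → B → D → P
  B is a chain here and B is conditioned on, so the path is blocked at B.
Path 3: Y → B → D ← R → P
  B is a chain here and B is conditioned on, so the path is blocked at B.
Path 4: Y → B → A ← R → P
  B is a chain here and B is conditioned on, so the path is blocked at B.
Path 5: Y → B → A ← R → D → P
  B is a chain here and B is conditioned on, so the path is blocked at B.
Since every path is blocked, d-separation holds.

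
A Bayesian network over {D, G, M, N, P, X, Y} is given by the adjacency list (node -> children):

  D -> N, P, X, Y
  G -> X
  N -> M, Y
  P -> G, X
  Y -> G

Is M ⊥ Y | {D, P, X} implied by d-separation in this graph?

We examine all 6 paths between M and Y:
Path 1: M ← N → Y
  N is a fork and N is not conditioned on — no node blocks this path, so it is active.
Path 2: M ← N ← D → Y
  D is a fork here and D is conditioned on, so the path is blocked at D.
Path 3: M ← N ← D → X ← G ← Y
  D is a fork here and D is conditioned on, so the path is blocked at D.
Path 4: M ← N ← D → X ← P → G ← Y
  D is a fork here and D is conditioned on, so the path is blocked at D.
Path 5: M ← N ← D → P → G ← Y
  D is a fork here and D is conditioned on, so the path is blocked at D.
Path 6: M ← N ← D → P → X ← G ← Y
  D is a fork here and D is conditioned on, so the path is blocked at D.
Since the path M ← N → Y is active, M and Y are not d-separated given {D, P, X}.

No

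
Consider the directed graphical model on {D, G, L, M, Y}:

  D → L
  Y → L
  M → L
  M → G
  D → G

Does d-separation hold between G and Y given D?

Yes

There are 2 undirected paths between G and Y; checking each against the conditioning set {D}:
Path 1: G ← D → L ← Y
  D is a fork here and D is conditioned on, so the path is blocked at D.
Path 2: G ← M → L ← Y
  L is a collider here and neither L nor any of its descendants is conditioned on, so the collider stays closed — the path is blocked at L.
Every path is blocked, so G and Y are d-separated given {D}.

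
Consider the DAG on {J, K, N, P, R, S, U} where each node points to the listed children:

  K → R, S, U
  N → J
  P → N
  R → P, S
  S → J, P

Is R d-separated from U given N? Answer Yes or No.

No

4 paths connect R and U; each must be blocked for d-separation to hold:
Path 1: R → P → N → J ← S ← K → U
  N is a chain here and N is conditioned on, so the path is blocked at N.
Path 2: R → P ← S ← K → U
  P is a collider and its descendant N is conditioned on, which opens it; S is a chain and S is not conditioned on; K is a fork and K is not conditioned on — no node blocks this path, so it is active.
Path 3: R ← K → U
  K is a fork and K is not conditioned on — no node blocks this path, so it is active.
Path 4: R → S ← K → U
  S is a collider and its descendant N is conditioned on, which opens it; K is a fork and K is not conditioned on — no node blocks this path, so it is active.
At least one path is unblocked, so d-separation fails.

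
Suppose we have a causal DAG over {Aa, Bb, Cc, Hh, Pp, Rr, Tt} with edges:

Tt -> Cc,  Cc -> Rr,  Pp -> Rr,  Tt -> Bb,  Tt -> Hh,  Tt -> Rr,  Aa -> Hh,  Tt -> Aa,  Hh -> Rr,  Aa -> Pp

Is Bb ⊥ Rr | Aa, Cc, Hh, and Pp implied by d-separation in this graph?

There are 6 undirected paths between Bb and Rr; checking each against the conditioning set {Aa, Cc, Hh, Pp}:
  1. Bb ← Tt → Cc → Rr — Tt:fork[open]; Cc:chain[blocks] ⇒ blocked
  2. Bb ← Tt → Aa → Pp → Rr — Tt:fork[open]; Aa:chain[blocks]; Pp:chain[blocks] ⇒ blocked
  3. Bb ← Tt → Aa → Hh → Rr — Tt:fork[open]; Aa:chain[blocks]; Hh:chain[blocks] ⇒ blocked
  4. Bb ← Tt → Rr — Tt:fork[open] ⇒ active
  5. Bb ← Tt → Hh ← Aa → Pp → Rr — Tt:fork[open]; Hh:collider[open]; Aa:fork[blocks]; Pp:chain[blocks] ⇒ blocked
  6. Bb ← Tt → Hh → Rr — Tt:fork[open]; Hh:chain[blocks] ⇒ blocked
Because an active path exists, Bb and Rr are not d-separated.

No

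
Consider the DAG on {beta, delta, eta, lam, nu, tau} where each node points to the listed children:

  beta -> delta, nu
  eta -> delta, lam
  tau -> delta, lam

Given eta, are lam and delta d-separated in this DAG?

No

2 paths connect lam and delta; each must be blocked for d-separation to hold:
Path 1: lam ← eta → delta
  eta is a fork here and eta is conditioned on, so the path is blocked at eta.
Path 2: lam ← tau → delta
  tau is a fork and tau is not conditioned on — no node blocks this path, so it is active.
Because an active path exists, lam and delta are not d-separated.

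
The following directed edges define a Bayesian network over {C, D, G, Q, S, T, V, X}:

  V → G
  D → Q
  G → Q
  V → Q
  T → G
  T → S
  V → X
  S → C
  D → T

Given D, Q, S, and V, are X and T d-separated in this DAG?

Yes

There are 4 undirected paths between X and T; checking each against the conditioning set {D, Q, S, V}:
Path 1: X ← V → Q ← D → T
  V is a fork here and V is conditioned on, so the path is blocked at V.
Path 2: X ← V → Q ← G ← T
  V is a fork here and V is conditioned on, so the path is blocked at V.
Path 3: X ← V → G → Q ← D → T
  V is a fork here and V is conditioned on, so the path is blocked at V.
Path 4: X ← V → G ← T
  V is a fork here and V is conditioned on, so the path is blocked at V.
Since every path is blocked, d-separation holds.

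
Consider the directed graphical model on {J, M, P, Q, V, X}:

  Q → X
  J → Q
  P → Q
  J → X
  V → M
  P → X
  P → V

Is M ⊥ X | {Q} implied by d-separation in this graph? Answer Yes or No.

We examine all 3 paths between M and X:
  1. M ← V ← P → Q → X — V:chain[open]; P:fork[open]; Q:chain[blocks] ⇒ blocked
  2. M ← V ← P → Q ← J → X — V:chain[open]; P:fork[open]; Q:collider[open]; J:fork[open] ⇒ active
  3. M ← V ← P → X — V:chain[open]; P:fork[open] ⇒ active
At least one path is unblocked, so d-separation fails.

No — M and X are not d-separated given {Q}.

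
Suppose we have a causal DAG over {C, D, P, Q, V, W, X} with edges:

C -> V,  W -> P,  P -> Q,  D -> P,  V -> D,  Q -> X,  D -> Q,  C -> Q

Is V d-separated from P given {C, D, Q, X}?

We examine all 4 paths between V and P:
Path 1: V → D → Q ← P
  D is a chain here and D is conditioned on, so the path is blocked at D.
Path 2: V → D → P
  D is a chain here and D is conditioned on, so the path is blocked at D.
Path 3: V ← C → Q ← D → P
  C is a fork here and C is conditioned on, so the path is blocked at C.
Path 4: V ← C → Q ← P
  C is a fork here and C is conditioned on, so the path is blocked at C.
All paths are blocked; V ⊥ P | {C, D, Q, X} holds.

Yes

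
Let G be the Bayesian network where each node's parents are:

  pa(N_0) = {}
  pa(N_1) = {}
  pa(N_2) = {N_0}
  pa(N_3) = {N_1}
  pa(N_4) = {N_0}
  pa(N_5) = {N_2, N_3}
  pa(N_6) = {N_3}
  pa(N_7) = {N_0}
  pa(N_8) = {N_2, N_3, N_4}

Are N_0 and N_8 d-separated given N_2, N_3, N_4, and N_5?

There are 3 undirected paths between N_0 and N_8; checking each against the conditioning set {N_2, N_3, N_4, N_5}:
Path 1: N_0 → N_4 → N_8
  N_4 is a chain here and N_4 is conditioned on, so the path is blocked at N_4.
Path 2: N_0 → N_2 → N_5 ← N_3 → N_8
  N_2 is a chain here and N_2 is conditioned on, so the path is blocked at N_2.
Path 3: N_0 → N_2 → N_8
  N_2 is a chain here and N_2 is conditioned on, so the path is blocked at N_2.
Since every path is blocked, d-separation holds.

Yes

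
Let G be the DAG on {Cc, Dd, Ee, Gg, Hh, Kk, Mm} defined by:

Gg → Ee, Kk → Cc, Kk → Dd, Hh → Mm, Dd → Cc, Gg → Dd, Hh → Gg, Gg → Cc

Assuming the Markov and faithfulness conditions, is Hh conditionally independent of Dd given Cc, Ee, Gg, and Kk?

Enumerating the 3 paths from Hh to Dd and testing each for blocking by {Cc, Ee, Gg, Kk}:
Path 1: Hh → Gg → Cc ← Dd
  Gg is a chain here and Gg is conditioned on, so the path is blocked at Gg.
Path 2: Hh → Gg → Cc ← Kk → Dd
  Gg is a chain here and Gg is conditioned on, so the path is blocked at Gg.
Path 3: Hh → Gg → Dd
  Gg is a chain here and Gg is conditioned on, so the path is blocked at Gg.
All paths are blocked; Hh ⊥ Dd | {Cc, Ee, Gg, Kk} holds.

Yes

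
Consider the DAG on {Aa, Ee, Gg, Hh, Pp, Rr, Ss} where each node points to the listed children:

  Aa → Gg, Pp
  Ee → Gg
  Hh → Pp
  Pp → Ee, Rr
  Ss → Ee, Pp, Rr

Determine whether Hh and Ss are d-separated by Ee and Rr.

No

4 paths connect Hh and Ss; each must be blocked for d-separation to hold:
Path 1: Hh → Pp → Rr ← Ss
  Pp is a chain and Pp is not conditioned on; Rr is a collider and Rr is conditioned on, which opens it — no node blocks this path, so it is active.
Path 2: Hh → Pp ← Ss
  Pp is a collider and its descendant Rr is conditioned on, which opens it — no node blocks this path, so it is active.
Path 3: Hh → Pp ← Aa → Gg ← Ee ← Ss
  Gg is a collider here and neither Gg nor any of its descendants is conditioned on, so the collider stays closed — the path is blocked at Gg.
Path 4: Hh → Pp → Ee ← Ss
  Pp is a chain and Pp is not conditioned on; Ee is a collider and Ee is conditioned on, which opens it — no node blocks this path, so it is active.
At least one path is unblocked, so d-separation fails.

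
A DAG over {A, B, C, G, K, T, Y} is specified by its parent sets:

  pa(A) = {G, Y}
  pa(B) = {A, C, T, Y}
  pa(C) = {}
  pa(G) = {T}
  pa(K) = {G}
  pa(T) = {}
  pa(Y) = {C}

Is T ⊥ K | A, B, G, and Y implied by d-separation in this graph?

We examine all 4 paths between T and K:
Path 1: T → B ← C → Y → A ← G → K
  Y is a chain here and Y is conditioned on, so the path is blocked at Y.
Path 2: T → B ← Y → A ← G → K
  Y is a fork here and Y is conditioned on, so the path is blocked at Y.
Path 3: T → B ← A ← G → K
  A is a chain here and A is conditioned on, so the path is blocked at A.
Path 4: T → G → K
  G is a chain here and G is conditioned on, so the path is blocked at G.
Since every path is blocked, d-separation holds.

Yes — T and K are d-separated given {A, B, G, Y}.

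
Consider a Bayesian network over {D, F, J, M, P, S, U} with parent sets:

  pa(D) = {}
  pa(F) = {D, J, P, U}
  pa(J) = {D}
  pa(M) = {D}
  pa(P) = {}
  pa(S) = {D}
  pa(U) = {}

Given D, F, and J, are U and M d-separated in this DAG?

2 paths connect U and M; each must be blocked for d-separation to hold:
Path 1: U → F ← D → M
  D is a fork here and D is conditioned on, so the path is blocked at D.
Path 2: U → F ← J ← D → M
  J is a chain here and J is conditioned on, so the path is blocked at J.
Every path is blocked, so U and M are d-separated given {D, F, J}.

Yes — U and M are d-separated given {D, F, J}.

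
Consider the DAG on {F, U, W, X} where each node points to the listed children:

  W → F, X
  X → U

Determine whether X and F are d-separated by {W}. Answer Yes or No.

Yes — X and F are d-separated given {W}.

Only one path connects X and F:
Path 1: X ← W → F
  W is a fork here and W is conditioned on, so the path is blocked at W.
Since every path is blocked, d-separation holds.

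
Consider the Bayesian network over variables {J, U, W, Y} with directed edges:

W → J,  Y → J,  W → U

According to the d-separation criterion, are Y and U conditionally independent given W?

Yes — Y and U are d-separated given {W}.

The only undirected path from Y to U is:
  1. Y → J ← W → U — J:collider[blocks]; W:fork[blocks] ⇒ blocked
All paths are blocked; Y ⊥ U | {W} holds.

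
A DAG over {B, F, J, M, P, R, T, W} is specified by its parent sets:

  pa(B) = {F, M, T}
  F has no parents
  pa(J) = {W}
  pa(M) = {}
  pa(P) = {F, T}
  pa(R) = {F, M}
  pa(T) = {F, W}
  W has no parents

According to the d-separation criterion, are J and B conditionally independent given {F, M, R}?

No

There are 5 undirected paths between J and B; checking each against the conditioning set {F, M, R}:
Path 1: J ← W → T ← F → B
  T is a collider here and neither T nor any of its descendants is conditioned on, so the collider stays closed — the path is blocked at T.
Path 2: J ← W → T ← F → R ← M → B
  T is a collider here and neither T nor any of its descendants is conditioned on, so the collider stays closed — the path is blocked at T.
Path 3: J ← W → T → P ← F → B
  P is a collider here and neither P nor any of its descendants is conditioned on, so the collider stays closed — the path is blocked at P.
Path 4: J ← W → T → P ← F → R ← M → B
  P is a collider here and neither P nor any of its descendants is conditioned on, so the collider stays closed — the path is blocked at P.
Path 5: J ← W → T → B
  W is a fork and W is not conditioned on; T is a chain and T is not conditioned on — no node blocks this path, so it is active.
Since the path J ← W → T → B is active, J and B are not d-separated given {F, M, R}.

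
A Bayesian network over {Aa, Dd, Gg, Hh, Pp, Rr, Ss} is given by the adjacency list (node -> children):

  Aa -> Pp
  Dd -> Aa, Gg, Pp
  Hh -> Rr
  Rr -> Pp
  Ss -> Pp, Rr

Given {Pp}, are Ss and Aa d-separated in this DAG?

No

Enumerating the 4 paths from Ss to Aa and testing each for blocking by {Pp}:
  1. Ss → Pp ← Dd → Aa — Pp:collider[open]; Dd:fork[open] ⇒ active
  2. Ss → Pp ← Aa — Pp:collider[open] ⇒ active
  3. Ss → Rr → Pp ← Dd → Aa — Rr:chain[open]; Pp:collider[open]; Dd:fork[open] ⇒ active
  4. Ss → Rr → Pp ← Aa — Rr:chain[open]; Pp:collider[open] ⇒ active
Because an active path exists, Ss and Aa are not d-separated.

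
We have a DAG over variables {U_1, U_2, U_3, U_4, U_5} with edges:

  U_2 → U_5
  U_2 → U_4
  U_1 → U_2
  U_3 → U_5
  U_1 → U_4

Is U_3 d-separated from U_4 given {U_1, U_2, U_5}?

2 paths connect U_3 and U_4; each must be blocked for d-separation to hold:
  1. U_3 → U_5 ← U_2 ← U_1 → U_4 — U_5:collider[open]; U_2:chain[blocks]; U_1:fork[blocks] ⇒ blocked
  2. U_3 → U_5 ← U_2 → U_4 — U_5:collider[open]; U_2:fork[blocks] ⇒ blocked
All paths are blocked; U_3 ⊥ U_4 | {U_1, U_2, U_5} holds.

Yes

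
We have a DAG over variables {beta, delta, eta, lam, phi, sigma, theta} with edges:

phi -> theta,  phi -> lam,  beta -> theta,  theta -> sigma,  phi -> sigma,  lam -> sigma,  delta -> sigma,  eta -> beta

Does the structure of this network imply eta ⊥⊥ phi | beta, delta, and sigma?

There are 3 undirected paths between eta and phi; checking each against the conditioning set {beta, delta, sigma}:
Path 1: eta → beta → theta ← phi
  beta is a chain here and beta is conditioned on, so the path is blocked at beta.
Path 2: eta → beta → theta → sigma ← phi
  beta is a chain here and beta is conditioned on, so the path is blocked at beta.
Path 3: eta → beta → theta → sigma ← lam ← phi
  beta is a chain here and beta is conditioned on, so the path is blocked at beta.
All paths are blocked; eta ⊥ phi | {beta, delta, sigma} holds.

Yes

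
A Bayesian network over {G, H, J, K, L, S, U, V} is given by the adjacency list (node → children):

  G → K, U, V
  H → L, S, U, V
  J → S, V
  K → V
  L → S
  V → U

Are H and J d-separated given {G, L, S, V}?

No — H and J are not d-separated given {G, L, S, V}.

6 paths connect H and J; each must be blocked for d-separation to hold:
Path 1: H → S ← J
  S is a collider and S is conditioned on, which opens it — no node blocks this path, so it is active.
Path 2: H → L → S ← J
  L is a chain here and L is conditioned on, so the path is blocked at L.
Path 3: H → U ← G → K → V ← J
  U is a collider here and neither U nor any of its descendants is conditioned on, so the collider stays closed — the path is blocked at U.
Path 4: H → U ← G → V ← J
  U is a collider here and neither U nor any of its descendants is conditioned on, so the collider stays closed — the path is blocked at U.
Path 5: H → U ← V ← J
  U is a collider here and neither U nor any of its descendants is conditioned on, so the collider stays closed — the path is blocked at U.
Path 6: H → V ← J
  V is a collider and V is conditioned on, which opens it — no node blocks this path, so it is active.
At least one path is unblocked, so d-separation fails.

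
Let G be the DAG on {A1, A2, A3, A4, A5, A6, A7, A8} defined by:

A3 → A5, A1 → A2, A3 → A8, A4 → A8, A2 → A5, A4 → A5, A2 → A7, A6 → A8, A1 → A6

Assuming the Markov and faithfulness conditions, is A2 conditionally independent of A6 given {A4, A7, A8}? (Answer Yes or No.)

We examine all 3 paths between A2 and A6:
Path 1: A2 → A5 ← A4 → A8 ← A6
  A5 is a collider here and neither A5 nor any of its descendants is conditioned on, so the collider stays closed — the path is blocked at A5.
Path 2: A2 → A5 ← A3 → A8 ← A6
  A5 is a collider here and neither A5 nor any of its descendants is conditioned on, so the collider stays closed — the path is blocked at A5.
Path 3: A2 ← A1 → A6
  A1 is a fork and A1 is not conditioned on — no node blocks this path, so it is active.
Since the path A2 ← A1 → A6 is active, A2 and A6 are not d-separated given {A4, A7, A8}.

No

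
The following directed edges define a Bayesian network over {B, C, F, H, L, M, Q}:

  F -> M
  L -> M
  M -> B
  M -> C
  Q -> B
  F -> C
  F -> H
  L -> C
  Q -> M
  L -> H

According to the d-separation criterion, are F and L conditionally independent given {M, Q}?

There are 5 undirected paths between F and L; checking each against the conditioning set {M, Q}:
Path 1: F → M ← L
  M is a collider and M is conditioned on, which opens it — no node blocks this path, so it is active.
Path 2: F → M → C ← L
  M is a chain here and M is conditioned on, so the path is blocked at M.
Path 3: F → C ← L
  C is a collider here and neither C nor any of its descendants is conditioned on, so the collider stays closed — the path is blocked at C.
Path 4: F → C ← M ← L
  C is a collider here and neither C nor any of its descendants is conditioned on, so the collider stays closed — the path is blocked at C.
Path 5: F → H ← L
  H is a collider here and neither H nor any of its descendants is conditioned on, so the collider stays closed — the path is blocked at H.
Because an active path exists, F and L are not d-separated.

No — F and L are not d-separated given {M, Q}.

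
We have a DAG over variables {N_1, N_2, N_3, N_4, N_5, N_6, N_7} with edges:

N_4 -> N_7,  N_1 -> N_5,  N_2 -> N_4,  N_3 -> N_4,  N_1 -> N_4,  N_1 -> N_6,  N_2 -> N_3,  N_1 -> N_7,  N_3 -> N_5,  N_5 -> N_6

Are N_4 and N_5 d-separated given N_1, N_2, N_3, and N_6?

Yes — N_4 and N_5 are d-separated given {N_1, N_2, N_3, N_6}.

Enumerating the 6 paths from N_4 to N_5 and testing each for blocking by {N_1, N_2, N_3, N_6}:
  1. N_4 ← N_2 → N_3 → N_5 — N_2:fork[blocks]; N_3:chain[blocks] ⇒ blocked
  2. N_4 ← N_3 → N_5 — N_3:fork[blocks] ⇒ blocked
  3. N_4 ← N_1 → N_6 ← N_5 — N_1:fork[blocks]; N_6:collider[open] ⇒ blocked
  4. N_4 ← N_1 → N_5 — N_1:fork[blocks] ⇒ blocked
  5. N_4 → N_7 ← N_1 → N_6 ← N_5 — N_7:collider[blocks]; N_1:fork[blocks]; N_6:collider[open] ⇒ blocked
  6. N_4 → N_7 ← N_1 → N_5 — N_7:collider[blocks]; N_1:fork[blocks] ⇒ blocked
All paths are blocked; N_4 ⊥ N_5 | {N_1, N_2, N_3, N_6} holds.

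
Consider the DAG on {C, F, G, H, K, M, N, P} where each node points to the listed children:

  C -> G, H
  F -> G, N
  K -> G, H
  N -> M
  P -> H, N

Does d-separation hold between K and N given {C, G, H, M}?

Enumerating the 4 paths from K to N and testing each for blocking by {C, G, H, M}:
Path 1: K → G ← C → H ← P → N
  C is a fork here and C is conditioned on, so the path is blocked at C.
Path 2: K → G ← F → N
  G is a collider and G is conditioned on, which opens it; F is a fork and F is not conditioned on — no node blocks this path, so it is active.
Path 3: K → H ← C → G ← F → N
  C is a fork here and C is conditioned on, so the path is blocked at C.
Path 4: K → H ← P → N
  H is a collider and H is conditioned on, which opens it; P is a fork and P is not conditioned on — no node blocks this path, so it is active.
At least one path is unblocked, so d-separation fails.

No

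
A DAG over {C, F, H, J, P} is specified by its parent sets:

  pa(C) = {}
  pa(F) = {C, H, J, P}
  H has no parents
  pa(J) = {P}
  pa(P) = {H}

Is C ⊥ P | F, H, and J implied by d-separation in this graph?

Enumerating the 3 paths from C to P and testing each for blocking by {F, H, J}:
Path 1: C → F ← P
  F is a collider and F is conditioned on, which opens it — no node blocks this path, so it is active.
Path 2: C → F ← H → P
  H is a fork here and H is conditioned on, so the path is blocked at H.
Path 3: C → F ← J ← P
  J is a chain here and J is conditioned on, so the path is blocked at J.
Since the path C → F ← P is active, C and P are not d-separated given {F, H, J}.

No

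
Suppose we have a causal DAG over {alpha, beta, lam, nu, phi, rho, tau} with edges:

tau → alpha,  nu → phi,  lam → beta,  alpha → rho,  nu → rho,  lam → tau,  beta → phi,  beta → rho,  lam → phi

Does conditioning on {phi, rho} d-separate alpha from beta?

We examine all 6 paths between alpha and beta:
  1. alpha → rho ← beta — rho:collider[open] ⇒ active
  2. alpha → rho ← nu → phi ← lam → beta — rho:collider[open]; nu:fork[open]; phi:collider[open]; lam:fork[open] ⇒ active
  3. alpha → rho ← nu → phi ← beta — rho:collider[open]; nu:fork[open]; phi:collider[open] ⇒ active
  4. alpha ← tau ← lam → phi ← beta — tau:chain[open]; lam:fork[open]; phi:collider[open] ⇒ active
  5. alpha ← tau ← lam → phi ← nu → rho ← beta — tau:chain[open]; lam:fork[open]; phi:collider[open]; nu:fork[open]; rho:collider[open] ⇒ active
  6. alpha ← tau ← lam → beta — tau:chain[open]; lam:fork[open] ⇒ active
Since the path alpha → rho ← beta is active, alpha and beta are not d-separated given {phi, rho}.

No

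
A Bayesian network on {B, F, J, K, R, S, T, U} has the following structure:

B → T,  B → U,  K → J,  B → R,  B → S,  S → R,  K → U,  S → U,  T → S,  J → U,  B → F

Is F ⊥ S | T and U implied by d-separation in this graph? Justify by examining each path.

No

We examine all 4 paths between F and S:
  1. F ← B → S — B:fork[open] ⇒ active
  2. F ← B → U ← S — B:fork[open]; U:collider[open] ⇒ active
  3. F ← B → T → S — B:fork[open]; T:chain[blocks] ⇒ blocked
  4. F ← B → R ← S — B:fork[open]; R:collider[blocks] ⇒ blocked
Because an active path exists, F and S are not d-separated.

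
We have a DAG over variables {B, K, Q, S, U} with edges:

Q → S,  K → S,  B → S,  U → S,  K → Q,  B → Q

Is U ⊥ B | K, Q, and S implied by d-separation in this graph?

3 paths connect U and B; each must be blocked for d-separation to hold:
  1. U → S ← B — S:collider[open] ⇒ active
  2. U → S ← Q ← B — S:collider[open]; Q:chain[blocks] ⇒ blocked
  3. U → S ← K → Q ← B — S:collider[open]; K:fork[blocks]; Q:collider[open] ⇒ blocked
Since the path U → S ← B is active, U and B are not d-separated given {K, Q, S}.

No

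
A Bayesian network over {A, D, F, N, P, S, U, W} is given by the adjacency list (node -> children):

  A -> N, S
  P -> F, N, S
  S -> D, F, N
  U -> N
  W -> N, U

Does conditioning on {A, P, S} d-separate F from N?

Enumerating the 6 paths from F to N and testing each for blocking by {A, P, S}:
Path 1: F ← S → N
  S is a fork here and S is conditioned on, so the path is blocked at S.
Path 2: F ← S ← P → N
  S is a chain here and S is conditioned on, so the path is blocked at S.
Path 3: F ← S ← A → N
  S is a chain here and S is conditioned on, so the path is blocked at S.
Path 4: F ← P → N
  P is a fork here and P is conditioned on, so the path is blocked at P.
Path 5: F ← P → S → N
  P is a fork here and P is conditioned on, so the path is blocked at P.
Path 6: F ← P → S ← A → N
  P is a fork here and P is conditioned on, so the path is blocked at P.
All paths are blocked; F ⊥ N | {A, P, S} holds.

Yes — F and N are d-separated given {A, P, S}.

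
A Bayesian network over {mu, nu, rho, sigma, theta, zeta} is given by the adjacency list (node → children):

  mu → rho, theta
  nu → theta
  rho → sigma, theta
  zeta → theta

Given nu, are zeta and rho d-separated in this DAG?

Enumerating the 2 paths from zeta to rho and testing each for blocking by {nu}:
Path 1: zeta → theta ← rho
  theta is a collider here and neither theta nor any of its descendants is conditioned on, so the collider stays closed — the path is blocked at theta.
Path 2: zeta → theta ← mu → rho
  theta is a collider here and neither theta nor any of its descendants is conditioned on, so the collider stays closed — the path is blocked at theta.
Every path is blocked, so zeta and rho are d-separated given {nu}.

Yes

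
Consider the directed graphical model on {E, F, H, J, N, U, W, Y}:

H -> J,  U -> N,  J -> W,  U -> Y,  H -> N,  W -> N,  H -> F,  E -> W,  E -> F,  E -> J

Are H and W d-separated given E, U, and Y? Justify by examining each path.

No

There are 5 undirected paths between H and W; checking each against the conditioning set {E, U, Y}:
Path 1: H → N ← W
  N is a collider here and neither N nor any of its descendants is conditioned on, so the collider stays closed — the path is blocked at N.
Path 2: H → F ← E → W
  F is a collider here and neither F nor any of its descendants is conditioned on, so the collider stays closed — the path is blocked at F.
Path 3: H → F ← E → J → W
  F is a collider here and neither F nor any of its descendants is conditioned on, so the collider stays closed — the path is blocked at F.
Path 4: H → J ← E → W
  J is a collider here and neither J nor any of its descendants is conditioned on, so the collider stays closed — the path is blocked at J.
Path 5: H → J → W
  J is a chain and J is not conditioned on — no node blocks this path, so it is active.
Because an active path exists, H and W are not d-separated.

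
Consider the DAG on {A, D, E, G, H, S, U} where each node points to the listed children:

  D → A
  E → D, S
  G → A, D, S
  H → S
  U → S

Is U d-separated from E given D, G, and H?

There are 3 undirected paths between U and E; checking each against the conditioning set {D, G, H}:
  1. U → S ← E — S:collider[blocks] ⇒ blocked
  2. U → S ← G → D ← E — S:collider[blocks]; G:fork[blocks]; D:collider[open] ⇒ blocked
  3. U → S ← G → A ← D ← E — S:collider[blocks]; G:fork[blocks]; A:collider[blocks]; D:chain[blocks] ⇒ blocked
Every path is blocked, so U and E are d-separated given {D, G, H}.

Yes — U and E are d-separated given {D, G, H}.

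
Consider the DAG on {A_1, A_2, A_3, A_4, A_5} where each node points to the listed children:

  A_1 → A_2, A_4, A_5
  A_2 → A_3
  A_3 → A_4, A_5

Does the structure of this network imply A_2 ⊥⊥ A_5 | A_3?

No

There are 4 undirected paths between A_2 and A_5; checking each against the conditioning set {A_3}:
  1. A_2 ← A_1 → A_5 — A_1:fork[open] ⇒ active
  2. A_2 ← A_1 → A_4 ← A_3 → A_5 — A_1:fork[open]; A_4:collider[blocks]; A_3:fork[blocks] ⇒ blocked
  3. A_2 → A_3 → A_5 — A_3:chain[blocks] ⇒ blocked
  4. A_2 → A_3 → A_4 ← A_1 → A_5 — A_3:chain[blocks]; A_4:collider[blocks]; A_1:fork[open] ⇒ blocked
Because an active path exists, A_2 and A_5 are not d-separated.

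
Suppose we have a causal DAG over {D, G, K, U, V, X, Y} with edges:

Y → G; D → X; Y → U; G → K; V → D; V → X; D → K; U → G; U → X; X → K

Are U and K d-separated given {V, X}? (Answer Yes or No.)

Enumerating the 5 paths from U to K and testing each for blocking by {V, X}:
  1. U ← Y → G → K — Y:fork[open]; G:chain[open] ⇒ active
  2. U → X → K — X:chain[blocks] ⇒ blocked
  3. U → X ← V → D → K — X:collider[open]; V:fork[blocks]; D:chain[open] ⇒ blocked
  4. U → X ← D → K — X:collider[open]; D:fork[open] ⇒ active
  5. U → G → K — G:chain[open] ⇒ active
Since the path U ← Y → G → K is active, U and K are not d-separated given {V, X}.

No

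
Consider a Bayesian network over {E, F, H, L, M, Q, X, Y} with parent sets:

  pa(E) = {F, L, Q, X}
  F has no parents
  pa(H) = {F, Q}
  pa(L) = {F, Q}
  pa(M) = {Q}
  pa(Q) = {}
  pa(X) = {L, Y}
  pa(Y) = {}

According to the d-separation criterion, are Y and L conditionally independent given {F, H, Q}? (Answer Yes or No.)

Yes

There are 6 undirected paths between Y and L; checking each against the conditioning set {F, H, Q}:
  1. Y → X ← L — X:collider[blocks] ⇒ blocked
  2. Y → X → E ← L — X:chain[open]; E:collider[blocks] ⇒ blocked
  3. Y → X → E ← Q → H ← F → L — X:chain[open]; E:collider[blocks]; Q:fork[blocks]; H:collider[open]; F:fork[blocks] ⇒ blocked
  4. Y → X → E ← Q → L — X:chain[open]; E:collider[blocks]; Q:fork[blocks] ⇒ blocked
  5. Y → X → E ← F → H ← Q → L — X:chain[open]; E:collider[blocks]; F:fork[blocks]; H:collider[open]; Q:fork[blocks] ⇒ blocked
  6. Y → X → E ← F → L — X:chain[open]; E:collider[blocks]; F:fork[blocks] ⇒ blocked
Since every path is blocked, d-separation holds.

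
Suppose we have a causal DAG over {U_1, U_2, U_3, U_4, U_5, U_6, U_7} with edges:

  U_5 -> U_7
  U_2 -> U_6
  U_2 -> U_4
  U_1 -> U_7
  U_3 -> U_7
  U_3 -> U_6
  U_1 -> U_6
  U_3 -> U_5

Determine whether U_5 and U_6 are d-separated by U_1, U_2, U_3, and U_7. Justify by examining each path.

We examine all 4 paths between U_5 and U_6:
Path 1: U_5 → U_7 ← U_3 → U_6
  U_3 is a fork here and U_3 is conditioned on, so the path is blocked at U_3.
Path 2: U_5 → U_7 ← U_1 → U_6
  U_1 is a fork here and U_1 is conditioned on, so the path is blocked at U_1.
Path 3: U_5 ← U_3 → U_6
  U_3 is a fork here and U_3 is conditioned on, so the path is blocked at U_3.
Path 4: U_5 ← U_3 → U_7 ← U_1 → U_6
  U_3 is a fork here and U_3 is conditioned on, so the path is blocked at U_3.
Every path is blocked, so U_5 and U_6 are d-separated given {U_1, U_2, U_3, U_7}.

Yes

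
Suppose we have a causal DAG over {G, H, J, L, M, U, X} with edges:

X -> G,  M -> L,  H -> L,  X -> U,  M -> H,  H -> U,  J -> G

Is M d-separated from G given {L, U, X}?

Yes

2 paths connect M and G; each must be blocked for d-separation to hold:
Path 1: M → H → U ← X → G
  X is a fork here and X is conditioned on, so the path is blocked at X.
Path 2: M → L ← H → U ← X → G
  X is a fork here and X is conditioned on, so the path is blocked at X.
Every path is blocked, so M and G are d-separated given {L, U, X}.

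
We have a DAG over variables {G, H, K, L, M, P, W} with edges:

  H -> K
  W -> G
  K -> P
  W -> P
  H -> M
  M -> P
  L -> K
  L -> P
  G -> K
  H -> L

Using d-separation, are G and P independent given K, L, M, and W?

There are 6 undirected paths between G and P; checking each against the conditioning set {K, L, M, W}:
  1. G ← W → P — W:fork[blocks] ⇒ blocked
  2. G → K ← H → M → P — K:collider[open]; H:fork[open]; M:chain[blocks] ⇒ blocked
  3. G → K ← H → L → P — K:collider[open]; H:fork[open]; L:chain[blocks] ⇒ blocked
  4. G → K → P — K:chain[blocks] ⇒ blocked
  5. G → K ← L ← H → M → P — K:collider[open]; L:chain[blocks]; H:fork[open]; M:chain[blocks] ⇒ blocked
  6. G → K ← L → P — K:collider[open]; L:fork[blocks] ⇒ blocked
Every path is blocked, so G and P are d-separated given {K, L, M, W}.

Yes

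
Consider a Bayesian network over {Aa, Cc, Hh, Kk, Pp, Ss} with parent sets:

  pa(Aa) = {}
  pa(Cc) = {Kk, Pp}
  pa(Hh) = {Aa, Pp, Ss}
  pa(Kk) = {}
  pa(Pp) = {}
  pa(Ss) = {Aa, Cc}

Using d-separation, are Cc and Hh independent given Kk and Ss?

We examine all 3 paths between Cc and Hh:
Path 1: Cc → Ss → Hh
  Ss is a chain here and Ss is conditioned on, so the path is blocked at Ss.
Path 2: Cc → Ss ← Aa → Hh
  Ss is a collider and Ss is conditioned on, which opens it; Aa is a fork and Aa is not conditioned on — no node blocks this path, so it is active.
Path 3: Cc ← Pp → Hh
  Pp is a fork and Pp is not conditioned on — no node blocks this path, so it is active.
At least one path is unblocked, so d-separation fails.

No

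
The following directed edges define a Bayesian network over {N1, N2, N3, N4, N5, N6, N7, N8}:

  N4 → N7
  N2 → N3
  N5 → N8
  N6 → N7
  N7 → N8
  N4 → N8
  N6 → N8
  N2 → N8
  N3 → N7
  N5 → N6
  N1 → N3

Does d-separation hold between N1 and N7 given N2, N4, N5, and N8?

No

We examine all 5 paths between N1 and N7:
  1. N1 → N3 → N7 — N3:chain[open] ⇒ active
  2. N1 → N3 ← N2 → N8 ← N7 — N3:collider[open]; N2:fork[blocks]; N8:collider[open] ⇒ blocked
  3. N1 → N3 ← N2 → N8 ← N4 → N7 — N3:collider[open]; N2:fork[blocks]; N8:collider[open]; N4:fork[blocks] ⇒ blocked
  4. N1 → N3 ← N2 → N8 ← N5 → N6 → N7 — N3:collider[open]; N2:fork[blocks]; N8:collider[open]; N5:fork[blocks]; N6:chain[open] ⇒ blocked
  5. N1 → N3 ← N2 → N8 ← N6 → N7 — N3:collider[open]; N2:fork[blocks]; N8:collider[open]; N6:fork[open] ⇒ blocked
At least one path is unblocked, so d-separation fails.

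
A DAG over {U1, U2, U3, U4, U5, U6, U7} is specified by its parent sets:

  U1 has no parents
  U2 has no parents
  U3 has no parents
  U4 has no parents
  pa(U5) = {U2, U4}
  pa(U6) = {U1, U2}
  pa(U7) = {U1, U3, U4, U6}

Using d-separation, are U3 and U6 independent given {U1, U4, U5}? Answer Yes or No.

There are 3 undirected paths between U3 and U6; checking each against the conditioning set {U1, U4, U5}:
Path 1: U3 → U7 ← U6
  U7 is a collider here and neither U7 nor any of its descendants is conditioned on, so the collider stays closed — the path is blocked at U7.
Path 2: U3 → U7 ← U1 → U6
  U7 is a collider here and neither U7 nor any of its descendants is conditioned on, so the collider stays closed — the path is blocked at U7.
Path 3: U3 → U7 ← U4 → U5 ← U2 → U6
  U7 is a collider here and neither U7 nor any of its descendants is conditioned on, so the collider stays closed — the path is blocked at U7.
Every path is blocked, so U3 and U6 are d-separated given {U1, U4, U5}.

Yes — U3 and U6 are d-separated given {U1, U4, U5}.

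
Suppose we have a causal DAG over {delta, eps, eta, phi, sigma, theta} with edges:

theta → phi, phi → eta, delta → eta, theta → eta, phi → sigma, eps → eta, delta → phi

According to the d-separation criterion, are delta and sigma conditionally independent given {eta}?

There are 3 undirected paths between delta and sigma; checking each against the conditioning set {eta}:
  1. delta → phi → sigma — phi:chain[open] ⇒ active
  2. delta → eta ← phi → sigma — eta:collider[open]; phi:fork[open] ⇒ active
  3. delta → eta ← theta → phi → sigma — eta:collider[open]; theta:fork[open]; phi:chain[open] ⇒ active
Because an active path exists, delta and sigma are not d-separated.

No — delta and sigma are not d-separated given {eta}.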